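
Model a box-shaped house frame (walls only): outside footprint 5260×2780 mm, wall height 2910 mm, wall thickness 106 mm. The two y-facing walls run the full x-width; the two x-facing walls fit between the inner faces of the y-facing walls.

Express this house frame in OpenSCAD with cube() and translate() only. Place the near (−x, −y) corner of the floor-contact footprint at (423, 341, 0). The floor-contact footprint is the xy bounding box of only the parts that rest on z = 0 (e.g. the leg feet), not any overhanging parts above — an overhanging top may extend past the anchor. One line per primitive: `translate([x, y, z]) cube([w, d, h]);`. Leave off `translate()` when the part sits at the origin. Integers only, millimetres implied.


translate([423, 341, 0]) cube([5260, 106, 2910]);
translate([423, 3015, 0]) cube([5260, 106, 2910]);
translate([423, 447, 0]) cube([106, 2568, 2910]);
translate([5577, 447, 0]) cube([106, 2568, 2910]);


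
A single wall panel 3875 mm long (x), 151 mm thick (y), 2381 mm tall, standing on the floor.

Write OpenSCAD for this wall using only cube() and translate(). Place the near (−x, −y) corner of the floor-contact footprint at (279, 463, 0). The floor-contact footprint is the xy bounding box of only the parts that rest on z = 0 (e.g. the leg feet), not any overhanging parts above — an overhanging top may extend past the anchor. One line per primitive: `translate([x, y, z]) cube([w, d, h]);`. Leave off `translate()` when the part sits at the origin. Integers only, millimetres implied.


translate([279, 463, 0]) cube([3875, 151, 2381]);


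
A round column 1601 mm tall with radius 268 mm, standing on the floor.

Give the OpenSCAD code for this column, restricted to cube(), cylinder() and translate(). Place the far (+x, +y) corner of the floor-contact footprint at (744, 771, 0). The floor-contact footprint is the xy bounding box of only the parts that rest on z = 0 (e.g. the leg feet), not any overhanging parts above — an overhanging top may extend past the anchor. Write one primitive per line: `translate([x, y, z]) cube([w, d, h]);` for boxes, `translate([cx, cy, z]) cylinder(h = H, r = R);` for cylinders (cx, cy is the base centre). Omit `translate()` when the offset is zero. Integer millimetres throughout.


translate([476, 503, 0]) cylinder(h = 1601, r = 268);


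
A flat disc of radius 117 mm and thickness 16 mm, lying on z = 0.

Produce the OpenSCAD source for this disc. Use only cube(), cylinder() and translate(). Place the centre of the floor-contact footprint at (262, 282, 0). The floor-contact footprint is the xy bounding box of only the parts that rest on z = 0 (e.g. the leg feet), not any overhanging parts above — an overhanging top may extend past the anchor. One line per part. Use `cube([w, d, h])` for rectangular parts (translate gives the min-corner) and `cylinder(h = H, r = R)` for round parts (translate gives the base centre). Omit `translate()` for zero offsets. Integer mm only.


translate([262, 282, 0]) cylinder(h = 16, r = 117);


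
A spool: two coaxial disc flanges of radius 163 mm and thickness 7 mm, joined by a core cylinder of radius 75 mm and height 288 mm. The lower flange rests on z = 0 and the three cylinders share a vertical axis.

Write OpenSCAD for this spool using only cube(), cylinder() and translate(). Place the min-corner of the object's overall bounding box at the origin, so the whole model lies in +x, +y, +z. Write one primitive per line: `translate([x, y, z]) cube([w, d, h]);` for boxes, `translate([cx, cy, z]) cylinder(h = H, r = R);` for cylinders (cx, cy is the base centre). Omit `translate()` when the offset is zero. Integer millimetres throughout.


translate([163, 163, 0]) cylinder(h = 7, r = 163);
translate([163, 163, 7]) cylinder(h = 288, r = 75);
translate([163, 163, 295]) cylinder(h = 7, r = 163);


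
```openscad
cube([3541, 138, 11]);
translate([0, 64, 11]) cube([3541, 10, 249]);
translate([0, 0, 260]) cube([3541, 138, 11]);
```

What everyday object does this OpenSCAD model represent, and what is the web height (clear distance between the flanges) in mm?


An I-beam. The web height is 249 mm.

Two wide flanges with a thin centred web — an I-beam. Overall 271 mm minus two 11 mm flanges gives a web of 271 − 2·11 = 249 mm.


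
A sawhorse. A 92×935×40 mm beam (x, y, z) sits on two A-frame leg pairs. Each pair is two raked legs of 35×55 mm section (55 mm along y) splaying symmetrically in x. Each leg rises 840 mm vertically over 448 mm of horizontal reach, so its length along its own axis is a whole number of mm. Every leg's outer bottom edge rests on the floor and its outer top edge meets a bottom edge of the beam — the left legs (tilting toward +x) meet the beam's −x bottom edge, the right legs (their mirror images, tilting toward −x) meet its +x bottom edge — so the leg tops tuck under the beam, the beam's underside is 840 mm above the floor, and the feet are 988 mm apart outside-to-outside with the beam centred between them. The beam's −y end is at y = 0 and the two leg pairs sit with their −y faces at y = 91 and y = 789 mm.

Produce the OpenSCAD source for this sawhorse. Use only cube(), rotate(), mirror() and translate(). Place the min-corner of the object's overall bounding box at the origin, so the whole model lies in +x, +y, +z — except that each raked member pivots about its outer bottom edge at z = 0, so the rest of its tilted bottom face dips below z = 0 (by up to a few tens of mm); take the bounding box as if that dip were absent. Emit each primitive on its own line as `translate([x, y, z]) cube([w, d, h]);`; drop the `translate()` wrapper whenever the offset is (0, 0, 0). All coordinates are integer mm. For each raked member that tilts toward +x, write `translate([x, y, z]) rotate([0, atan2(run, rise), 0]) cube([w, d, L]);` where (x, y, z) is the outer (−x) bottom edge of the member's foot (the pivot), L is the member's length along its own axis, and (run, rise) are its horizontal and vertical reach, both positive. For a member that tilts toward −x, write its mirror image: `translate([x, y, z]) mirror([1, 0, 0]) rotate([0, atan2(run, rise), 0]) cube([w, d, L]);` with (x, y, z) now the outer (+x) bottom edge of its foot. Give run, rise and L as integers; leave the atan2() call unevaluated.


translate([448, 0, 840]) cube([92, 935, 40]);
translate([0, 91, 0]) rotate([0, atan2(448, 840), 0]) cube([35, 55, 952]);
translate([988, 91, 0]) mirror([1, 0, 0]) rotate([0, atan2(448, 840), 0]) cube([35, 55, 952]);
translate([0, 789, 0]) rotate([0, atan2(448, 840), 0]) cube([35, 55, 952]);
translate([988, 789, 0]) mirror([1, 0, 0]) rotate([0, atan2(448, 840), 0]) cube([35, 55, 952]);


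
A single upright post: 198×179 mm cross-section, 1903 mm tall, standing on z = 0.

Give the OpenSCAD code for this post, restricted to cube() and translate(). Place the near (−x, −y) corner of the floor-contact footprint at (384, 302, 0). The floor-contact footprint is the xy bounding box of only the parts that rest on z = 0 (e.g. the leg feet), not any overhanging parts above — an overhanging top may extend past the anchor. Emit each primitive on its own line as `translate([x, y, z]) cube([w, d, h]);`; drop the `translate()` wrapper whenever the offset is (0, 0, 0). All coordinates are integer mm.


translate([384, 302, 0]) cube([198, 179, 1903]);


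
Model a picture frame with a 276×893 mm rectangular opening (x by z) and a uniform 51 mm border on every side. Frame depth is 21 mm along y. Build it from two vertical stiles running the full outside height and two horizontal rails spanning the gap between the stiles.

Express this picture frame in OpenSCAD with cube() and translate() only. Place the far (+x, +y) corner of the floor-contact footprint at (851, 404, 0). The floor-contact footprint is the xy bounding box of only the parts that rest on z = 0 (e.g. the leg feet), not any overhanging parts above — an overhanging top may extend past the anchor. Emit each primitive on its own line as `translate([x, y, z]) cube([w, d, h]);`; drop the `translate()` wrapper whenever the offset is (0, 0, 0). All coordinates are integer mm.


translate([473, 383, 0]) cube([51, 21, 995]);
translate([800, 383, 0]) cube([51, 21, 995]);
translate([524, 383, 0]) cube([276, 21, 51]);
translate([524, 383, 944]) cube([276, 21, 51]);


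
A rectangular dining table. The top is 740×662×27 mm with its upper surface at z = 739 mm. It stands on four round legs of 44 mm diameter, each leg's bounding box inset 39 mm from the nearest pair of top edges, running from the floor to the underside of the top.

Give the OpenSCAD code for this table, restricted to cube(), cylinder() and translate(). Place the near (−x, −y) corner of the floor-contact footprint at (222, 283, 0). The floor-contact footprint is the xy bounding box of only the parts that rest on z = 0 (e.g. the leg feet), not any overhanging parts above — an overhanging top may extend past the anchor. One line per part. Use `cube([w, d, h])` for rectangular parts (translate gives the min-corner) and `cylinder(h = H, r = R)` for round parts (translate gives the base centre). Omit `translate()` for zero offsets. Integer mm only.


translate([183, 244, 712]) cube([740, 662, 27]);
translate([244, 305, 0]) cylinder(h = 712, r = 22);
translate([862, 305, 0]) cylinder(h = 712, r = 22);
translate([244, 845, 0]) cylinder(h = 712, r = 22);
translate([862, 845, 0]) cylinder(h = 712, r = 22);


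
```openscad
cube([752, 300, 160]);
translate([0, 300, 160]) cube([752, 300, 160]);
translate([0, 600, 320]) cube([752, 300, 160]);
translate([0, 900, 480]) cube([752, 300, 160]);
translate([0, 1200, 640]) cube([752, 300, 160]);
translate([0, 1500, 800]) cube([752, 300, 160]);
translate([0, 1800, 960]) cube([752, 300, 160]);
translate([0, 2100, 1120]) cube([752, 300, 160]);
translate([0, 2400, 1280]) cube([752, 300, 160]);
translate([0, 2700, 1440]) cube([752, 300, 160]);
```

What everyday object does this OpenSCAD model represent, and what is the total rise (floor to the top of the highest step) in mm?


A staircase. The total rise is 1600 mm.

10 identical blocks, each offset up and back from the previous — a staircase. Each step is 160 mm tall and there are 10 of them, so the total rise is 10 × 160 = 1600 mm.


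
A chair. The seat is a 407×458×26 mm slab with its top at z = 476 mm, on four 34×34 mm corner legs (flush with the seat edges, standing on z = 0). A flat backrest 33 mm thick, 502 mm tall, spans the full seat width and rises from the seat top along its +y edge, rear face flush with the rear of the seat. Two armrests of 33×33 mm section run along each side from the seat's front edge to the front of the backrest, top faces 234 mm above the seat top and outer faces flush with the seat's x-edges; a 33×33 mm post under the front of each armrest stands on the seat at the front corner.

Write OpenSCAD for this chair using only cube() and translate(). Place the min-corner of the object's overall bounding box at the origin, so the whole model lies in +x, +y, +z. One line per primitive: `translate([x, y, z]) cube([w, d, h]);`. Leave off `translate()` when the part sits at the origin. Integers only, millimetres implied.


translate([0, 0, 450]) cube([407, 458, 26]);
cube([34, 34, 450]);
translate([373, 0, 0]) cube([34, 34, 450]);
translate([0, 424, 0]) cube([34, 34, 450]);
translate([373, 424, 0]) cube([34, 34, 450]);
translate([0, 425, 476]) cube([407, 33, 502]);
translate([0, 0, 677]) cube([33, 425, 33]);
translate([374, 0, 677]) cube([33, 425, 33]);
translate([0, 0, 476]) cube([33, 33, 201]);
translate([374, 0, 476]) cube([33, 33, 201]);


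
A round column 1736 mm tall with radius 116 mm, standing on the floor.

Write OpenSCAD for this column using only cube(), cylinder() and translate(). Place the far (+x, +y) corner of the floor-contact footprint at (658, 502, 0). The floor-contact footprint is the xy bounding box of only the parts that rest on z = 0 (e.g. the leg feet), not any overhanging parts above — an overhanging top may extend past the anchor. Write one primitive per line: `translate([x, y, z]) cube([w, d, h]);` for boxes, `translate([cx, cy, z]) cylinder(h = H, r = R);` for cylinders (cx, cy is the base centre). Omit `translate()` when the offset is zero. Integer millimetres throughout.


translate([542, 386, 0]) cylinder(h = 1736, r = 116);


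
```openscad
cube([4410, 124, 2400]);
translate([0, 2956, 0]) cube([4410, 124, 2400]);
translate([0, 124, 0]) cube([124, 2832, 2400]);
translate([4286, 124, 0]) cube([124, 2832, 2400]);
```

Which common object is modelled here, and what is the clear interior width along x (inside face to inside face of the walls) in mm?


A house (or room) frame. The interior width is 4162 mm.

Four 2400 mm walls enclosing a rectangle with no floor or roof — a room or house frame. Outside width is 4410 mm and wall thickness is 124 mm, so the interior width is 4410 − 2 × 124 = 4162 mm.


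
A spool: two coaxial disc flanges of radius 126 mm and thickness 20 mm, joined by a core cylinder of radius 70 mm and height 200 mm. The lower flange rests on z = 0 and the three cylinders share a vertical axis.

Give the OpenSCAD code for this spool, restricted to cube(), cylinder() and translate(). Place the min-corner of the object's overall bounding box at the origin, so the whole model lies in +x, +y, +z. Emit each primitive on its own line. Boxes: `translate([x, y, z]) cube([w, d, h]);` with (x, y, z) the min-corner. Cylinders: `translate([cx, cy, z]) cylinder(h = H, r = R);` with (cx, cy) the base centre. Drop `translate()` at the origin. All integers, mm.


translate([126, 126, 0]) cylinder(h = 20, r = 126);
translate([126, 126, 20]) cylinder(h = 200, r = 70);
translate([126, 126, 220]) cylinder(h = 20, r = 126);


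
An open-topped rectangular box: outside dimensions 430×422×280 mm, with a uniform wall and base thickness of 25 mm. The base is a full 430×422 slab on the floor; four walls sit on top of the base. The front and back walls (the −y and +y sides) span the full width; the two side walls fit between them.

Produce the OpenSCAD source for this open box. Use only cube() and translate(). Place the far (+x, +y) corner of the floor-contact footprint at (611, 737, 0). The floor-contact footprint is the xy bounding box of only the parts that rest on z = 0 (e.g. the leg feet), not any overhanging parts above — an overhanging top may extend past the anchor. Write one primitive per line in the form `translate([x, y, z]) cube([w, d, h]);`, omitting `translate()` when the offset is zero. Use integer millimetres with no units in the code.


translate([181, 315, 0]) cube([430, 422, 25]);
translate([181, 315, 25]) cube([430, 25, 255]);
translate([181, 712, 25]) cube([430, 25, 255]);
translate([181, 340, 25]) cube([25, 372, 255]);
translate([586, 340, 25]) cube([25, 372, 255]);


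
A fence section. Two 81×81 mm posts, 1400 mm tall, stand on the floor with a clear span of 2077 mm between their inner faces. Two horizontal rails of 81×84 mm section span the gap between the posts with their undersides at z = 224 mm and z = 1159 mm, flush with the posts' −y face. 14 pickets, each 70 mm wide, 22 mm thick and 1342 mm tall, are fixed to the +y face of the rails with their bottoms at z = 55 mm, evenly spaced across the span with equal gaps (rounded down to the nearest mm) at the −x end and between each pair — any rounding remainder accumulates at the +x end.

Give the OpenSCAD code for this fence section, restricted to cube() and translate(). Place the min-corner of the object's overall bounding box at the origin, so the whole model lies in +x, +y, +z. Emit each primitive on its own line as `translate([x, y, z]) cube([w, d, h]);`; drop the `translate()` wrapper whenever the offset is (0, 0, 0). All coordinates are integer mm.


cube([81, 81, 1400]);
translate([2158, 0, 0]) cube([81, 81, 1400]);
translate([81, 0, 224]) cube([2077, 81, 84]);
translate([81, 0, 1159]) cube([2077, 81, 84]);
translate([154, 81, 55]) cube([70, 22, 1342]);
translate([297, 81, 55]) cube([70, 22, 1342]);
translate([440, 81, 55]) cube([70, 22, 1342]);
translate([583, 81, 55]) cube([70, 22, 1342]);
translate([726, 81, 55]) cube([70, 22, 1342]);
translate([869, 81, 55]) cube([70, 22, 1342]);
translate([1012, 81, 55]) cube([70, 22, 1342]);
translate([1155, 81, 55]) cube([70, 22, 1342]);
translate([1298, 81, 55]) cube([70, 22, 1342]);
translate([1441, 81, 55]) cube([70, 22, 1342]);
translate([1584, 81, 55]) cube([70, 22, 1342]);
translate([1727, 81, 55]) cube([70, 22, 1342]);
translate([1870, 81, 55]) cube([70, 22, 1342]);
translate([2013, 81, 55]) cube([70, 22, 1342]);


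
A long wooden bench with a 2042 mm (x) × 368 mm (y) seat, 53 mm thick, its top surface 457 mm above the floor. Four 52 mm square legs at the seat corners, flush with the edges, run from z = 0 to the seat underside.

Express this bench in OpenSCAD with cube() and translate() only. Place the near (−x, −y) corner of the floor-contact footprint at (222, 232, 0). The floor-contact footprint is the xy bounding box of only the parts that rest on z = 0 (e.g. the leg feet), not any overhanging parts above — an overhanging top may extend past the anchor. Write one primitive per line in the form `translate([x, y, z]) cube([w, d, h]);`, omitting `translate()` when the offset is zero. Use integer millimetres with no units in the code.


translate([222, 232, 404]) cube([2042, 368, 53]);
translate([222, 232, 0]) cube([52, 52, 404]);
translate([222, 548, 0]) cube([52, 52, 404]);
translate([2212, 232, 0]) cube([52, 52, 404]);
translate([2212, 548, 0]) cube([52, 52, 404]);


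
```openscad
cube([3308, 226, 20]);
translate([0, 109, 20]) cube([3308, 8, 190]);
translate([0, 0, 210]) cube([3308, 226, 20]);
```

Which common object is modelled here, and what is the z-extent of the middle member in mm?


An I-beam. The web height is 190 mm.

Two wide flanges with a thin centred web — an I-beam. Overall 230 mm minus two 20 mm flanges gives a web of 230 − 2·20 = 190 mm.


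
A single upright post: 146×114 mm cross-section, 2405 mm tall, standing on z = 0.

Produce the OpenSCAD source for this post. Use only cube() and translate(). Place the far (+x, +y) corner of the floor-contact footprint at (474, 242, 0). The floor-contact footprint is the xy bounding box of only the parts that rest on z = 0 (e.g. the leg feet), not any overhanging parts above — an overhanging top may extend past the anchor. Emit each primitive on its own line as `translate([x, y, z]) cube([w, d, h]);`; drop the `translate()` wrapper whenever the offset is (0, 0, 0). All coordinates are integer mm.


translate([328, 128, 0]) cube([146, 114, 2405]);


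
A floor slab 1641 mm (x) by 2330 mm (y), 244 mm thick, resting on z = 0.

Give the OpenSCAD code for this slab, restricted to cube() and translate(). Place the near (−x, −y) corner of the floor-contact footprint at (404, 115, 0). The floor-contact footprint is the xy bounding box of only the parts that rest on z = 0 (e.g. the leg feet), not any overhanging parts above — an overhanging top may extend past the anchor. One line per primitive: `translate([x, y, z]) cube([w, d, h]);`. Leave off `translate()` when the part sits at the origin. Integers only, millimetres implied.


translate([404, 115, 0]) cube([1641, 2330, 244]);


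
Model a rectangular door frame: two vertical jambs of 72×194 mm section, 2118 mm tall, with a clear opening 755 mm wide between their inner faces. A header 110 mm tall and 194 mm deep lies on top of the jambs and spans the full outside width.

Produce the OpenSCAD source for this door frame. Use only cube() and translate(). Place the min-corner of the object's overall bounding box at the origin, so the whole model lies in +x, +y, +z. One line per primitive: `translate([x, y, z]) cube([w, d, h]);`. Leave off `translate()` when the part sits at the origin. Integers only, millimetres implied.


cube([72, 194, 2118]);
translate([827, 0, 0]) cube([72, 194, 2118]);
translate([0, 0, 2118]) cube([899, 194, 110]);


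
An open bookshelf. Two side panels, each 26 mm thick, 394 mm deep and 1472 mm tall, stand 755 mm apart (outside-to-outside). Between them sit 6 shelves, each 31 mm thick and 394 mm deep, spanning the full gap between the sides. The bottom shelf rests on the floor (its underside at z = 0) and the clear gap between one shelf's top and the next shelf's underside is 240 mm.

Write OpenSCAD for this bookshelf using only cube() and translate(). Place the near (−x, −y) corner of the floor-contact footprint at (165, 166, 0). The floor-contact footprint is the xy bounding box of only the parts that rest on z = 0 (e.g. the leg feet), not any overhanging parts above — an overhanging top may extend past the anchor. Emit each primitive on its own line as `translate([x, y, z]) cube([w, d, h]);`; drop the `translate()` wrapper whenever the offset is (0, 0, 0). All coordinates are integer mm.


translate([165, 166, 0]) cube([26, 394, 1472]);
translate([894, 166, 0]) cube([26, 394, 1472]);
translate([191, 166, 0]) cube([703, 394, 31]);
translate([191, 166, 271]) cube([703, 394, 31]);
translate([191, 166, 542]) cube([703, 394, 31]);
translate([191, 166, 813]) cube([703, 394, 31]);
translate([191, 166, 1084]) cube([703, 394, 31]);
translate([191, 166, 1355]) cube([703, 394, 31]);


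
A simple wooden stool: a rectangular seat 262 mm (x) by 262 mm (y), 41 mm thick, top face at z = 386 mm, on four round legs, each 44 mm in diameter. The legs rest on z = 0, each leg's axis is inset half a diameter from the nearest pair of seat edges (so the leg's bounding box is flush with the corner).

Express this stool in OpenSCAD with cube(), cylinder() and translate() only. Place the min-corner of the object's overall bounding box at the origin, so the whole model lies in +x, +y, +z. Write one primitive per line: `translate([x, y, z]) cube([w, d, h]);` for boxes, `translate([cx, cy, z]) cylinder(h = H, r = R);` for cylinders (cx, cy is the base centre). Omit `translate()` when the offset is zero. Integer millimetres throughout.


translate([0, 0, 345]) cube([262, 262, 41]);
translate([22, 22, 0]) cylinder(h = 345, r = 22);
translate([240, 22, 0]) cylinder(h = 345, r = 22);
translate([22, 240, 0]) cylinder(h = 345, r = 22);
translate([240, 240, 0]) cylinder(h = 345, r = 22);


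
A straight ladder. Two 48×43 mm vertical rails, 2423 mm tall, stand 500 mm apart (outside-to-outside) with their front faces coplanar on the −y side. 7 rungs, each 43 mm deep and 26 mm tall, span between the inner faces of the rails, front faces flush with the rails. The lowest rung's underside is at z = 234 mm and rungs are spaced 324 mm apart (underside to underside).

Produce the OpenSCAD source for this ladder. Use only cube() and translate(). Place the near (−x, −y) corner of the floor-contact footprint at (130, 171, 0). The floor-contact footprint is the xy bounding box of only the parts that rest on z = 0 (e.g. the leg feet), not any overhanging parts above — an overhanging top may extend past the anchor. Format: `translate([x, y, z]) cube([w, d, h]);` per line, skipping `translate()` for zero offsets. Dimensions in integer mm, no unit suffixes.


translate([130, 171, 0]) cube([48, 43, 2423]);
translate([582, 171, 0]) cube([48, 43, 2423]);
translate([178, 171, 234]) cube([404, 43, 26]);
translate([178, 171, 558]) cube([404, 43, 26]);
translate([178, 171, 882]) cube([404, 43, 26]);
translate([178, 171, 1206]) cube([404, 43, 26]);
translate([178, 171, 1530]) cube([404, 43, 26]);
translate([178, 171, 1854]) cube([404, 43, 26]);
translate([178, 171, 2178]) cube([404, 43, 26]);


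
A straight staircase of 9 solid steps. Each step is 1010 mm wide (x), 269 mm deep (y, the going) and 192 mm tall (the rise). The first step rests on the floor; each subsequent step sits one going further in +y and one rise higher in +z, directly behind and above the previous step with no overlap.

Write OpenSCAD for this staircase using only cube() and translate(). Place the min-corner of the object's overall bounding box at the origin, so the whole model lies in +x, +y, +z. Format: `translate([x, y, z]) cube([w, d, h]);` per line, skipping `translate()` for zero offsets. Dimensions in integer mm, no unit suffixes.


cube([1010, 269, 192]);
translate([0, 269, 192]) cube([1010, 269, 192]);
translate([0, 538, 384]) cube([1010, 269, 192]);
translate([0, 807, 576]) cube([1010, 269, 192]);
translate([0, 1076, 768]) cube([1010, 269, 192]);
translate([0, 1345, 960]) cube([1010, 269, 192]);
translate([0, 1614, 1152]) cube([1010, 269, 192]);
translate([0, 1883, 1344]) cube([1010, 269, 192]);
translate([0, 2152, 1536]) cube([1010, 269, 192]);


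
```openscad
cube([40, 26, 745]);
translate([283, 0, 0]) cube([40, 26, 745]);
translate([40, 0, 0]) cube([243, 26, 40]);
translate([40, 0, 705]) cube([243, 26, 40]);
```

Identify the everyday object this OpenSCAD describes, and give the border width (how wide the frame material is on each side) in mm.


A picture frame. The border width is 40 mm.

Four thin pieces enclosing a rectangular opening — a picture frame. The two full-height stiles are 745 mm tall; the top rail sits at z = 705 and is 40 mm tall, so the border above the opening is 745 − 705 = 40 mm, matching the stile x-width.


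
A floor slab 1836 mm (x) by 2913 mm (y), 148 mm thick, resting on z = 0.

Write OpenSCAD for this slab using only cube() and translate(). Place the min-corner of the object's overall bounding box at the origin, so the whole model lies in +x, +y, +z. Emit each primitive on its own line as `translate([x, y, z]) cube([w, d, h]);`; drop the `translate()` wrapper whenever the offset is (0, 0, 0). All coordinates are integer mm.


cube([1836, 2913, 148]);


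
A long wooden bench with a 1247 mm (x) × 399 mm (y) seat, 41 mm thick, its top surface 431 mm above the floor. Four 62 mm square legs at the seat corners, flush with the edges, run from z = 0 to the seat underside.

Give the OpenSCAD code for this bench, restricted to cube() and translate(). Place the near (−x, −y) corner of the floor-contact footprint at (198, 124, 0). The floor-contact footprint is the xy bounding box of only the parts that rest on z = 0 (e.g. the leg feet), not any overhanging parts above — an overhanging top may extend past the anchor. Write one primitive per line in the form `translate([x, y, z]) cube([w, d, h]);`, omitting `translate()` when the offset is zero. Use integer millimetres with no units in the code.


translate([198, 124, 390]) cube([1247, 399, 41]);
translate([198, 124, 0]) cube([62, 62, 390]);
translate([198, 461, 0]) cube([62, 62, 390]);
translate([1383, 124, 0]) cube([62, 62, 390]);
translate([1383, 461, 0]) cube([62, 62, 390]);


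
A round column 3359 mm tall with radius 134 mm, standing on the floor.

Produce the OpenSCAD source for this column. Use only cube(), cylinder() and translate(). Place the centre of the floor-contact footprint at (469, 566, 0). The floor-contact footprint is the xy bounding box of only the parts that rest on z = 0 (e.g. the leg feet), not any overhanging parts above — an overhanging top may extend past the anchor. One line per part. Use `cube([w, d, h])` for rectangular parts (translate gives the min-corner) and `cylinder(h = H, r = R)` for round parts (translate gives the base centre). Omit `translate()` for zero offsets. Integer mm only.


translate([469, 566, 0]) cylinder(h = 3359, r = 134);


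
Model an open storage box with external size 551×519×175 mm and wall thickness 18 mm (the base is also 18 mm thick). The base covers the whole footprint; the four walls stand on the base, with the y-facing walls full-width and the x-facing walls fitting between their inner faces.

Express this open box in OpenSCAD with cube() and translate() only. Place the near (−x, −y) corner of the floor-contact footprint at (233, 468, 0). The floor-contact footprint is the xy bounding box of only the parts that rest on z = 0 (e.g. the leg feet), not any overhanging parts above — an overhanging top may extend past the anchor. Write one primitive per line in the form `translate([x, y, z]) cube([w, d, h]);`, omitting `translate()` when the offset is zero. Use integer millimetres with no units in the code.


translate([233, 468, 0]) cube([551, 519, 18]);
translate([233, 468, 18]) cube([551, 18, 157]);
translate([233, 969, 18]) cube([551, 18, 157]);
translate([233, 486, 18]) cube([18, 483, 157]);
translate([766, 486, 18]) cube([18, 483, 157]);


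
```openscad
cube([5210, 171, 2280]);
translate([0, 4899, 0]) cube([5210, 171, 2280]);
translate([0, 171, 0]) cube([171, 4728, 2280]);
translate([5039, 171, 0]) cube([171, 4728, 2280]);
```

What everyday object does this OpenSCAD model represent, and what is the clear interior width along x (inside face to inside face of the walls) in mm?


A house (or room) frame. The interior width is 4868 mm.

Four 2280 mm walls enclosing a rectangle with no floor or roof — a room or house frame. Outside width is 5210 mm and wall thickness is 171 mm, so the interior width is 5210 − 2 × 171 = 4868 mm.


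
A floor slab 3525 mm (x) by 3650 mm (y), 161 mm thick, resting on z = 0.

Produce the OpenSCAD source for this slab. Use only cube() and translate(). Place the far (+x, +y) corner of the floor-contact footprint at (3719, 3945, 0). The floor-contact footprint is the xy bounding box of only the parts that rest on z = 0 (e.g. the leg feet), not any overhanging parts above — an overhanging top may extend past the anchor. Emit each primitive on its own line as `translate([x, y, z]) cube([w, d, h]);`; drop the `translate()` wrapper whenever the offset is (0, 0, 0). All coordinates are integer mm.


translate([194, 295, 0]) cube([3525, 3650, 161]);


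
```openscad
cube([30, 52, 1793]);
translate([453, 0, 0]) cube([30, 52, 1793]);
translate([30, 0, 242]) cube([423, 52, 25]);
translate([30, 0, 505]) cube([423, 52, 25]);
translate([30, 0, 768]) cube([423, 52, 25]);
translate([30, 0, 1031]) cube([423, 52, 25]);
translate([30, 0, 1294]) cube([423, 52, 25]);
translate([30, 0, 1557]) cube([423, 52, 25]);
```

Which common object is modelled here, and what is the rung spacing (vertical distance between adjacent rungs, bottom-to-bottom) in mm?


A ladder. The rung spacing is 263 mm.

Two tall 30×52 posts with 6 short bars between them — a ladder. Adjacent rungs sit at z = 242 and z = 505, so the spacing is 505 − 242 = 263 mm.


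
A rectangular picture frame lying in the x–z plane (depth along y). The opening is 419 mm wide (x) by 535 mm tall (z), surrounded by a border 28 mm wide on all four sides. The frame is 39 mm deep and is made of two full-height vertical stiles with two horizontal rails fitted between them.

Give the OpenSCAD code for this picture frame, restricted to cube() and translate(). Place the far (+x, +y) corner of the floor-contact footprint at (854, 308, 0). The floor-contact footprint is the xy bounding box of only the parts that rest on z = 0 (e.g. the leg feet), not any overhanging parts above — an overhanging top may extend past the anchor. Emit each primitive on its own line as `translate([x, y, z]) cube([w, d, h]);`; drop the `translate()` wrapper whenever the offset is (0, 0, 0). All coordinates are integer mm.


translate([379, 269, 0]) cube([28, 39, 591]);
translate([826, 269, 0]) cube([28, 39, 591]);
translate([407, 269, 0]) cube([419, 39, 28]);
translate([407, 269, 563]) cube([419, 39, 28]);


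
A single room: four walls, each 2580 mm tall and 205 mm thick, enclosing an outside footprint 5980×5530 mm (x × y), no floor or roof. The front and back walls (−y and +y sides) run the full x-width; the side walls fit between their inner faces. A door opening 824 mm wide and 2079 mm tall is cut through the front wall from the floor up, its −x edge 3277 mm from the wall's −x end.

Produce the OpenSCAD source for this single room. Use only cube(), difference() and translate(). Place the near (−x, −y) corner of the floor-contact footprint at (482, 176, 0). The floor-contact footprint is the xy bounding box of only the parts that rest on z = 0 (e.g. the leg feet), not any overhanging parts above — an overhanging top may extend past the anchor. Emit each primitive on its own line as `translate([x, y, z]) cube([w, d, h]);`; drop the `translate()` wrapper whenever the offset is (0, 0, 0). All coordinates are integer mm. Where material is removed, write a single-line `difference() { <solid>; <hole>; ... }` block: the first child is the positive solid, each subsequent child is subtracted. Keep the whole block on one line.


difference() { translate([482, 176, 0]) cube([5980, 205, 2580]); translate([3759, 176, 0]) cube([824, 205, 2079]); }
translate([482, 5501, 0]) cube([5980, 205, 2580]);
translate([482, 381, 0]) cube([205, 5120, 2580]);
translate([6257, 381, 0]) cube([205, 5120, 2580]);


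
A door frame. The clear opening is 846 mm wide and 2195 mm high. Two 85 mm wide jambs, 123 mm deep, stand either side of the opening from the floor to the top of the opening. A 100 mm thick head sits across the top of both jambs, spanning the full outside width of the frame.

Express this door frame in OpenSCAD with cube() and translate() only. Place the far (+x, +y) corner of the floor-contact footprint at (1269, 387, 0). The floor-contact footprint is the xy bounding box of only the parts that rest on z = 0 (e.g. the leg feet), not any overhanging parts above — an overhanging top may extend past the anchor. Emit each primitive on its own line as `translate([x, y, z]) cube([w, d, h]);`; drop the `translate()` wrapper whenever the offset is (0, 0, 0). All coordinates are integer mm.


translate([253, 264, 0]) cube([85, 123, 2195]);
translate([1184, 264, 0]) cube([85, 123, 2195]);
translate([253, 264, 2195]) cube([1016, 123, 100]);


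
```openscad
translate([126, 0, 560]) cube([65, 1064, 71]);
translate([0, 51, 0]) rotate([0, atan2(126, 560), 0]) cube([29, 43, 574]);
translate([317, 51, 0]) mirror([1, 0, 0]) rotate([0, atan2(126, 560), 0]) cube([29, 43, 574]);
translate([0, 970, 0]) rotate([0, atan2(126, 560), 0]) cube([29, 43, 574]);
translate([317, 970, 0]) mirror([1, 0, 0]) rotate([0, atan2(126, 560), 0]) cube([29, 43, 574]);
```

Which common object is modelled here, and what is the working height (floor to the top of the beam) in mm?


A sawhorse. The overall height is 631 mm.

A beam across two mirrored pairs of raked legs — a sawhorse. The beam's underside is at z = 560 (matching the legs' vertical rise in atan2(126, 560)) and the beam is 71 mm tall, so its top is at 560 + 71 = 631 mm. The raked legs top out at the beam's underside, so that is the highest point.


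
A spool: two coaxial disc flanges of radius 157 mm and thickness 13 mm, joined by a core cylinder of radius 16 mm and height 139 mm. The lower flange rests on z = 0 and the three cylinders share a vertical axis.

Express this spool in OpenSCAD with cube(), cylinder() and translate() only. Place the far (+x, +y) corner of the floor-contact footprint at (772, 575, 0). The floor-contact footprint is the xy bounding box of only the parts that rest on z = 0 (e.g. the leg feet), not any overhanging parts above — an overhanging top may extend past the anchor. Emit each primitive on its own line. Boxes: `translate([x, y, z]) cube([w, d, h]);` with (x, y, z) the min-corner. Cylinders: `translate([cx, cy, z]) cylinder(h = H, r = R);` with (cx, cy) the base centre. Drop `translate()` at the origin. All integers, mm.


translate([615, 418, 0]) cylinder(h = 13, r = 157);
translate([615, 418, 13]) cylinder(h = 139, r = 16);
translate([615, 418, 152]) cylinder(h = 13, r = 157);


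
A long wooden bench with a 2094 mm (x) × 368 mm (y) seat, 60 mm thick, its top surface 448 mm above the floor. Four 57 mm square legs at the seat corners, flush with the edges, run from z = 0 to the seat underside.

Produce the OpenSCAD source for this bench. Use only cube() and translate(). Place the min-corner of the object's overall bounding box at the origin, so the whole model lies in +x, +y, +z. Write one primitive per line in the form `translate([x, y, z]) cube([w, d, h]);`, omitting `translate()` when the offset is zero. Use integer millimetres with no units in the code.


translate([0, 0, 388]) cube([2094, 368, 60]);
cube([57, 57, 388]);
translate([0, 311, 0]) cube([57, 57, 388]);
translate([2037, 0, 0]) cube([57, 57, 388]);
translate([2037, 311, 0]) cube([57, 57, 388]);


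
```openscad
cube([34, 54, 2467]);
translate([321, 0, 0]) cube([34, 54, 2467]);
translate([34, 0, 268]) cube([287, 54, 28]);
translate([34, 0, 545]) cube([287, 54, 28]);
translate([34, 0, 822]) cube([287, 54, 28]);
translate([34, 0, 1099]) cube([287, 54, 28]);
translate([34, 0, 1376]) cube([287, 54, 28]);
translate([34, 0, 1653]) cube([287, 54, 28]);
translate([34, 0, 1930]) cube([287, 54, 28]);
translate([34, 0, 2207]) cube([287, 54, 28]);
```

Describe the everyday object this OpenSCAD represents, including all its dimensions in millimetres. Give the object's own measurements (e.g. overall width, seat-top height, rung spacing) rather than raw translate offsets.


A straight ladder. Two 34×54 mm vertical rails, 2467 mm tall, stand 355 mm apart (outside-to-outside) with their front faces coplanar on the −y side. 8 rungs, each 54 mm deep and 28 mm tall, span between the inner faces of the rails, front faces flush with the rails. The lowest rung's underside is at z = 268 mm and rungs are spaced 277 mm apart (underside to underside).


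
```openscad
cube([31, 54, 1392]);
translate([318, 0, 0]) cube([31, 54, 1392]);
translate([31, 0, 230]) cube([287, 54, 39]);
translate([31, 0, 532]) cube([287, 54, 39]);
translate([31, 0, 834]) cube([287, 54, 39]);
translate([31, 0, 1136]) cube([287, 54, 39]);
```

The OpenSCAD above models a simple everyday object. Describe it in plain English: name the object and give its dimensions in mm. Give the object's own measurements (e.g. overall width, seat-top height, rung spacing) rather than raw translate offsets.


A straight ladder. Two 31×54 mm vertical rails, 1392 mm tall, stand 349 mm apart (outside-to-outside) with their front faces coplanar on the −y side. 4 rungs, each 54 mm deep and 39 mm tall, span between the inner faces of the rails, front faces flush with the rails. The lowest rung's underside is at z = 230 mm and rungs are spaced 302 mm apart (underside to underside).


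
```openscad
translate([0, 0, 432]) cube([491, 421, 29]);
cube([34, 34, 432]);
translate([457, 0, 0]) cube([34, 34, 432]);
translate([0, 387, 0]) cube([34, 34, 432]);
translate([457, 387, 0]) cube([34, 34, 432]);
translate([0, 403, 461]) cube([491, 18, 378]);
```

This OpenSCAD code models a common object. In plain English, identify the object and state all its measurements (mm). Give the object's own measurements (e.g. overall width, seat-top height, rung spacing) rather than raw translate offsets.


A chair. The seat is a 491×421×29 mm slab with its top at z = 461 mm, on four 34×34 mm corner legs (flush with the seat edges, standing on z = 0). A flat backrest 18 mm thick, 378 mm tall, spans the full seat width and rises from the seat top along its +y edge, rear face flush with the rear of the seat.


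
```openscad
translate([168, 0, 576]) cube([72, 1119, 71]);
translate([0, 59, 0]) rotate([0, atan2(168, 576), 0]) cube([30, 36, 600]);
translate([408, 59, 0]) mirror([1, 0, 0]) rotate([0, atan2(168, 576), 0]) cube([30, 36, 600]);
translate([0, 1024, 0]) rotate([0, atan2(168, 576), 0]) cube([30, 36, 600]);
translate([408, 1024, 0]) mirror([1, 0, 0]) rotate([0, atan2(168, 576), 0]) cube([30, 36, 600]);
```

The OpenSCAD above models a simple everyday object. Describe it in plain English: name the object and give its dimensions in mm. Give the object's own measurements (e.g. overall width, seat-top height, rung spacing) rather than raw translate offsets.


A sawhorse. A 72×1119×71 mm beam (x, y, z) sits on two A-frame leg pairs. Each pair is two raked legs of 30×36 mm section (36 mm along y) splaying symmetrically in x. Each leg rises 576 mm vertically over 168 mm of horizontal reach and is 600 mm long along its own axis. Every leg's outer bottom edge rests on the floor and its outer top edge meets a bottom edge of the beam — the left legs (tilting toward +x) meet the beam's −x bottom edge, the right legs (their mirror images, tilting toward −x) meet its +x bottom edge — so the leg tops tuck under the beam, the beam's underside is 576 mm above the floor, and the feet are 408 mm apart outside-to-outside with the beam centred between them. The two leg pairs are set in 59 mm from either end of the beam.
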